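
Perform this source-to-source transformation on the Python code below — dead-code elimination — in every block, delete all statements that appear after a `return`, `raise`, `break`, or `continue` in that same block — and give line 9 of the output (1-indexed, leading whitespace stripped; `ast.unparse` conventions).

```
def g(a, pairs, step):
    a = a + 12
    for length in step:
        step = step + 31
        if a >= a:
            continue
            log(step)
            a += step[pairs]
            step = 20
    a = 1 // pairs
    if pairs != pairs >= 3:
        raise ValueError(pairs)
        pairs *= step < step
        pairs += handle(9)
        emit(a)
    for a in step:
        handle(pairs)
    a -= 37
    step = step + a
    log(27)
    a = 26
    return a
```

raise ValueError(pairs)

Transformed code:
def g(a, pairs, step):
    a = a + 12
    for length in step:
        step = step + 31
        if a >= a:
            continue
    a = 1 // pairs
    if pairs != pairs >= 3:
        raise ValueError(pairs)
    for a in step:
        handle(pairs)
    a -= 37
    step = step + a
    log(27)
    a = 26
    return a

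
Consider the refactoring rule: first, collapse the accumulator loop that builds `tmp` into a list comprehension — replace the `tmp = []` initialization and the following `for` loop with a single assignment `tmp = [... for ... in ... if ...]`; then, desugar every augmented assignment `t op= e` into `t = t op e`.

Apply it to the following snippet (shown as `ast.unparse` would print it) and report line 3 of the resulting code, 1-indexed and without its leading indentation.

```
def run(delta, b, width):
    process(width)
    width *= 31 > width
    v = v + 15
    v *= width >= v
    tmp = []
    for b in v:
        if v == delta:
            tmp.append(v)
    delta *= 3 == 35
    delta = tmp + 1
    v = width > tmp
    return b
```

Transformed code:
def run(delta, b, width):
    process(width)
    width = width * (31 > width)
    v = v + 15
    v = v * (width >= v)
    tmp = [v for b in v if v == delta]
    delta = delta * (3 == 35)
    delta = tmp + 1
    v = width > tmp
    return b

width = width * (31 > width)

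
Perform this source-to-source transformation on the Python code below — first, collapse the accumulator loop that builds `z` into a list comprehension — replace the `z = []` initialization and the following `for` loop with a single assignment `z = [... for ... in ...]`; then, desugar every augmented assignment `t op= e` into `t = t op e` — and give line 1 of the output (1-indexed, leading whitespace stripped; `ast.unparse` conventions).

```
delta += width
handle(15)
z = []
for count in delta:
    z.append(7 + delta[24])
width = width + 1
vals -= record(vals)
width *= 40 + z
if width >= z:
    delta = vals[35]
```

delta = delta + width

Transformed code:
delta = delta + width
handle(15)
z = [7 + delta[24] for count in delta]
width = width + 1
vals = vals - record(vals)
width = width * (40 + z)
if width >= z:
    delta = vals[35]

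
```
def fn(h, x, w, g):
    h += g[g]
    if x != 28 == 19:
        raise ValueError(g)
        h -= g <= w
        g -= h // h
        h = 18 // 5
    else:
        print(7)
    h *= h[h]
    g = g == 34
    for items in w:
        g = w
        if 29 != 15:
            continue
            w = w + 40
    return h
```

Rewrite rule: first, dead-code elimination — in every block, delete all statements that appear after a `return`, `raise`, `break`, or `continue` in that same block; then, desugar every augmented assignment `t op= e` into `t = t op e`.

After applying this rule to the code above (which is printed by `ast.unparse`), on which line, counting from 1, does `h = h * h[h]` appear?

Transformed code:
def fn(h, x, w, g):
    h = h + g[g]
    if x != 28 == 19:
        raise ValueError(g)
    else:
        print(7)
    h = h * h[h]
    g = g == 34
    for items in w:
        g = w
        if 29 != 15:
            continue
    return h

7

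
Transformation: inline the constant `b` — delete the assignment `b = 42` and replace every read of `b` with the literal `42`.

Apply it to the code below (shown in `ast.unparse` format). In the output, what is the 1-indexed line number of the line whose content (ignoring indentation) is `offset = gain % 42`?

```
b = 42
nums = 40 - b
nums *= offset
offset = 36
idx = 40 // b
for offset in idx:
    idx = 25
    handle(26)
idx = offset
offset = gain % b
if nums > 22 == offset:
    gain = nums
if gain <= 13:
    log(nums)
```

9

Transformed code:
nums = 40 - 42
nums *= offset
offset = 36
idx = 40 // 42
for offset in idx:
    idx = 25
    handle(26)
idx = offset
offset = gain % 42
if nums > 22 == offset:
    gain = nums
if gain <= 13:
    log(nums)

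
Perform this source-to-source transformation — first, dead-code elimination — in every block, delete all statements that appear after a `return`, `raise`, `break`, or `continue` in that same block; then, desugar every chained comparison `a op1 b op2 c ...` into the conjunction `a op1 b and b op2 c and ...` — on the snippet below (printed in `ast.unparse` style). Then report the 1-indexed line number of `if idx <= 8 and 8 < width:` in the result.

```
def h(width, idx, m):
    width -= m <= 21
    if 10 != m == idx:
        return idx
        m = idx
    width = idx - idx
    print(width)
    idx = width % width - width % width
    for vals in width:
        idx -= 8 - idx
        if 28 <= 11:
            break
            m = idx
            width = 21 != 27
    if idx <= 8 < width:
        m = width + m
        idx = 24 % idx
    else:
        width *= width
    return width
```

Transformed code:
def h(width, idx, m):
    width -= m <= 21
    if 10 != m and m == idx:
        return idx
    width = idx - idx
    print(width)
    idx = width % width - width % width
    for vals in width:
        idx -= 8 - idx
        if 28 <= 11:
            break
    if idx <= 8 and 8 < width:
        m = width + m
        idx = 24 % idx
    else:
        width *= width
    return width

12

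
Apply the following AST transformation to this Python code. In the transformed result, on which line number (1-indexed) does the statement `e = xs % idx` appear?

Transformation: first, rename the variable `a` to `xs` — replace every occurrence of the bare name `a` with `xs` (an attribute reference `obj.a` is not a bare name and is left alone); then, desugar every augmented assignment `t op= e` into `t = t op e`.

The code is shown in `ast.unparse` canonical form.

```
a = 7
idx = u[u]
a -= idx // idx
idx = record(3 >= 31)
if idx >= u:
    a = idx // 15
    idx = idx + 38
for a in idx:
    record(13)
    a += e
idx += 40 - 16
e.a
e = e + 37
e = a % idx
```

Transformed code:
xs = 7
idx = u[u]
xs = xs - idx // idx
idx = record(3 >= 31)
if idx >= u:
    xs = idx // 15
    idx = idx + 38
for xs in idx:
    record(13)
    xs = xs + e
idx = idx + (40 - 16)
e.a
e = e + 37
e = xs % idx

14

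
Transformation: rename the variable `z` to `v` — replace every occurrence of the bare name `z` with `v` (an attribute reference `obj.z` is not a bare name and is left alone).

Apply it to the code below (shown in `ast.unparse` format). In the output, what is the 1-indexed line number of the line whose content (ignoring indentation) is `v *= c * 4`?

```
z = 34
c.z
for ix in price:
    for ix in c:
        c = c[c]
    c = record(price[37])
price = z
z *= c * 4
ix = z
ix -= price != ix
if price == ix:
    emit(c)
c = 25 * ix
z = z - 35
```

Transformed code:
v = 34
c.z
for ix in price:
    for ix in c:
        c = c[c]
    c = record(price[37])
price = v
v *= c * 4
ix = v
ix -= price != ix
if price == ix:
    emit(c)
c = 25 * ix
v = v - 35

8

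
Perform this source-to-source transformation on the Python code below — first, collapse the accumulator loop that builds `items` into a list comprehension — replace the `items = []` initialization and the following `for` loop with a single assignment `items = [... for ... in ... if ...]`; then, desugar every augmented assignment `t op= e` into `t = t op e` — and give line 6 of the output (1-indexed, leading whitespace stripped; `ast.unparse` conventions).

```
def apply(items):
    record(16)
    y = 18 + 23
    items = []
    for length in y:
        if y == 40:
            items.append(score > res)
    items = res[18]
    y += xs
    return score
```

y = y + xs

Transformed code:
def apply(items):
    record(16)
    y = 18 + 23
    items = [score > res for length in y if y == 40]
    items = res[18]
    y = y + xs
    return score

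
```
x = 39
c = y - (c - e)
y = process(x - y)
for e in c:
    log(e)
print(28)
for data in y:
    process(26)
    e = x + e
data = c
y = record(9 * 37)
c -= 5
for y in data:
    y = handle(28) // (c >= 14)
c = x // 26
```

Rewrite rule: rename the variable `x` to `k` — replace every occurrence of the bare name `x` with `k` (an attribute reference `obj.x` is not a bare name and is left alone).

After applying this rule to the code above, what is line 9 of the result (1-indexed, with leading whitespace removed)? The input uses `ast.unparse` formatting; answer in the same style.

e = k + e

Transformed code:
k = 39
c = y - (c - e)
y = process(k - y)
for e in c:
    log(e)
print(28)
for data in y:
    process(26)
    e = k + e
data = c
y = record(9 * 37)
c -= 5
for y in data:
    y = handle(28) // (c >= 14)
c = k // 26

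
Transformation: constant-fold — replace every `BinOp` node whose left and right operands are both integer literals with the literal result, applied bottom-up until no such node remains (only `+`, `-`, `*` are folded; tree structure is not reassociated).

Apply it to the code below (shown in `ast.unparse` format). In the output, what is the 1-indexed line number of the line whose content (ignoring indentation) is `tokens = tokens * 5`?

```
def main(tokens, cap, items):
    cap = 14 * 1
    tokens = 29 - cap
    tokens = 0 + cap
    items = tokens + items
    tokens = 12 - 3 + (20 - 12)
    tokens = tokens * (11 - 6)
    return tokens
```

Transformed code:
def main(tokens, cap, items):
    cap = 14
    tokens = 29 - cap
    tokens = 0 + cap
    items = tokens + items
    tokens = 17
    tokens = tokens * 5
    return tokens

7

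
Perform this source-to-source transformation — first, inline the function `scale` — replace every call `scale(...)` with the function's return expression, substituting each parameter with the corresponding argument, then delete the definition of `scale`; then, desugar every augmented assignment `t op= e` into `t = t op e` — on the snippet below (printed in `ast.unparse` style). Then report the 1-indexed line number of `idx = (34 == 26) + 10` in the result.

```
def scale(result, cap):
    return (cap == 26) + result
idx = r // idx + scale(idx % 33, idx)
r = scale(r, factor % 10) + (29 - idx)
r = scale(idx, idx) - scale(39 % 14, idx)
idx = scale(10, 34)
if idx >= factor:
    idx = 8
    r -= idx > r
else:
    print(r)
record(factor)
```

Transformed code:
idx = r // idx + ((idx == 26) + idx % 33)
r = (factor % 10 == 26) + r + (29 - idx)
r = (idx == 26) + idx - ((idx == 26) + 39 % 14)
idx = (34 == 26) + 10
if idx >= factor:
    idx = 8
    r = r - (idx > r)
else:
    print(r)
record(factor)

4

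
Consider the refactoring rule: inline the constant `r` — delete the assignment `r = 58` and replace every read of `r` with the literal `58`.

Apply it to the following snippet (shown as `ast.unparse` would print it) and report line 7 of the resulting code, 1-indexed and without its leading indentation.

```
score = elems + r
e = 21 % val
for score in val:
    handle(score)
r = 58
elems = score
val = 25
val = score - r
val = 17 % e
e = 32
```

Transformed code:
score = elems + 58
e = 21 % val
for score in val:
    handle(score)
elems = score
val = 25
val = score - 58
val = 17 % e
e = 32

val = score - 58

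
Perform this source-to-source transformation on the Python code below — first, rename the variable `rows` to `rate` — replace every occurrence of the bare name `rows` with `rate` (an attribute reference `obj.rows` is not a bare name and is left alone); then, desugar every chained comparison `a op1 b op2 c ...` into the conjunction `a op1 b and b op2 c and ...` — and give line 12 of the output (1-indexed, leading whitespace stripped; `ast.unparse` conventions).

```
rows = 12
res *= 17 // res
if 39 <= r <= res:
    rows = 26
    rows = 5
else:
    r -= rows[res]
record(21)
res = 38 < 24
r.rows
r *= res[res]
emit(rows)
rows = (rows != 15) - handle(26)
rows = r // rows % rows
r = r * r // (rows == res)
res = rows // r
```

Transformed code:
rate = 12
res *= 17 // res
if 39 <= r and r <= res:
    rate = 26
    rate = 5
else:
    r -= rate[res]
record(21)
res = 38 < 24
r.rows
r *= res[res]
emit(rate)
rate = (rate != 15) - handle(26)
rate = r // rate % rate
r = r * r // (rate == res)
res = rate // r

emit(rate)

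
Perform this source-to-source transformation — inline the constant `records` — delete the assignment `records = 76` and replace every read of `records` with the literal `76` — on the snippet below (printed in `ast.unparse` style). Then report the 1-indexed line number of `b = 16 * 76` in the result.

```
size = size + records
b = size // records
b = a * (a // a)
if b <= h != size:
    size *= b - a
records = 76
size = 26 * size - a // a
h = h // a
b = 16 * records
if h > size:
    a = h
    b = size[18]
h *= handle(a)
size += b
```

8

Transformed code:
size = size + 76
b = size // 76
b = a * (a // a)
if b <= h != size:
    size *= b - a
size = 26 * size - a // a
h = h // a
b = 16 * 76
if h > size:
    a = h
    b = size[18]
h *= handle(a)
size += b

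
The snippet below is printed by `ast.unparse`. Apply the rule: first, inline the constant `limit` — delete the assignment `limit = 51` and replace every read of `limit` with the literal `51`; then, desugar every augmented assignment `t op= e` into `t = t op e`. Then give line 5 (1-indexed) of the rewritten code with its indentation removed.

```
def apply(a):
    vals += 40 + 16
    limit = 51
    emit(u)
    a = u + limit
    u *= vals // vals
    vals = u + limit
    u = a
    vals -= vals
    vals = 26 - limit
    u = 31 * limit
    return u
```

u = u * (vals // vals)

Transformed code:
def apply(a):
    vals = vals + (40 + 16)
    emit(u)
    a = u + 51
    u = u * (vals // vals)
    vals = u + 51
    u = a
    vals = vals - vals
    vals = 26 - 51
    u = 31 * 51
    return u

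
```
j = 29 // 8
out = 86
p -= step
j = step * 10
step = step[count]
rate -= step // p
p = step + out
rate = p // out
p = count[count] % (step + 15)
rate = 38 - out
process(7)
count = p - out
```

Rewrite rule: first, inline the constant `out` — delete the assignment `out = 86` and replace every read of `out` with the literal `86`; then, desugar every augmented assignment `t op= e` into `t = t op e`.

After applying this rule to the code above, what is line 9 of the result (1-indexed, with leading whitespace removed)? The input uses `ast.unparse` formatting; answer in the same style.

Transformed code:
j = 29 // 8
p = p - step
j = step * 10
step = step[count]
rate = rate - step // p
p = step + 86
rate = p // 86
p = count[count] % (step + 15)
rate = 38 - 86
process(7)
count = p - 86

rate = 38 - 86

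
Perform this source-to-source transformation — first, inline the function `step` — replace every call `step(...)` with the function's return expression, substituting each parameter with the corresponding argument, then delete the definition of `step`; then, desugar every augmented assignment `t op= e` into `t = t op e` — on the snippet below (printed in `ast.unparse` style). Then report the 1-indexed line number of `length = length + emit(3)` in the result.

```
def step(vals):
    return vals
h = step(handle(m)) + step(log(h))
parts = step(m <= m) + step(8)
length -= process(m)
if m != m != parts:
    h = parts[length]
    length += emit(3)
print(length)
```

6

Transformed code:
h = handle(m) + log(h)
parts = (m <= m) + 8
length = length - process(m)
if m != m != parts:
    h = parts[length]
    length = length + emit(3)
print(length)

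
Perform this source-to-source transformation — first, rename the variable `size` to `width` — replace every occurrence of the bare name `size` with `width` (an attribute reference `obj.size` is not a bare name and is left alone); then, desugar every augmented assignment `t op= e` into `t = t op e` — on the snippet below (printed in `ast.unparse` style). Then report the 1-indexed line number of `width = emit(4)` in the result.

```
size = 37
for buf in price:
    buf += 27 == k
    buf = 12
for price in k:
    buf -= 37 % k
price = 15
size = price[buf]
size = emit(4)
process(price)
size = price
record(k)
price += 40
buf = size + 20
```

9

Transformed code:
width = 37
for buf in price:
    buf = buf + (27 == k)
    buf = 12
for price in k:
    buf = buf - 37 % k
price = 15
width = price[buf]
width = emit(4)
process(price)
width = price
record(k)
price = price + 40
buf = width + 20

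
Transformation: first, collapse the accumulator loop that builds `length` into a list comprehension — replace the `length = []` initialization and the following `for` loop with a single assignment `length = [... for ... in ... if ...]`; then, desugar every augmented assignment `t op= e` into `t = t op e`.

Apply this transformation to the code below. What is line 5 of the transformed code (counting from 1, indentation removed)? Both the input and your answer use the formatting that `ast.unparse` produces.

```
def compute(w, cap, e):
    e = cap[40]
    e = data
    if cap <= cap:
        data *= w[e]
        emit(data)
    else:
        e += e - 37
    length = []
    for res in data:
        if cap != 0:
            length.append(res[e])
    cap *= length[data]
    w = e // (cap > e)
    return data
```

Transformed code:
def compute(w, cap, e):
    e = cap[40]
    e = data
    if cap <= cap:
        data = data * w[e]
        emit(data)
    else:
        e = e + (e - 37)
    length = [res[e] for res in data if cap != 0]
    cap = cap * length[data]
    w = e // (cap > e)
    return data

data = data * w[e]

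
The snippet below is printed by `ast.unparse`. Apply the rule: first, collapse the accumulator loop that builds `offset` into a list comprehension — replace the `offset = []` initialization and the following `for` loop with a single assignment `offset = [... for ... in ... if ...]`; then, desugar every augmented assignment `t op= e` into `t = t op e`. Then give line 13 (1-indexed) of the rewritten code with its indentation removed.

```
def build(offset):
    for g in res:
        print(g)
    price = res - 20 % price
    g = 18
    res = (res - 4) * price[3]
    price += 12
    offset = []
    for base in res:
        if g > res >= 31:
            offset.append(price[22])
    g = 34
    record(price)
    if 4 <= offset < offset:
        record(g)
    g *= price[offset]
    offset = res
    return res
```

Transformed code:
def build(offset):
    for g in res:
        print(g)
    price = res - 20 % price
    g = 18
    res = (res - 4) * price[3]
    price = price + 12
    offset = [price[22] for base in res if g > res >= 31]
    g = 34
    record(price)
    if 4 <= offset < offset:
        record(g)
    g = g * price[offset]
    offset = res
    return res

g = g * price[offset]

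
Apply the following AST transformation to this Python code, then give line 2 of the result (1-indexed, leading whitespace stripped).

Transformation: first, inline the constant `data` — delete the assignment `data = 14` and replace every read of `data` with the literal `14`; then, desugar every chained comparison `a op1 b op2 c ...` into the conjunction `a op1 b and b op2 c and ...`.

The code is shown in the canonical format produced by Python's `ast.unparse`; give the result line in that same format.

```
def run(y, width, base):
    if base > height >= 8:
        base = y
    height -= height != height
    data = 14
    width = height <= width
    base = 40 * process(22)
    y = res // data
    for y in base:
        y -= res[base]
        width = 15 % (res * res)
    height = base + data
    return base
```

Transformed code:
def run(y, width, base):
    if base > height and height >= 8:
        base = y
    height -= height != height
    width = height <= width
    base = 40 * process(22)
    y = res // 14
    for y in base:
        y -= res[base]
        width = 15 % (res * res)
    height = base + 14
    return base

if base > height and height >= 8:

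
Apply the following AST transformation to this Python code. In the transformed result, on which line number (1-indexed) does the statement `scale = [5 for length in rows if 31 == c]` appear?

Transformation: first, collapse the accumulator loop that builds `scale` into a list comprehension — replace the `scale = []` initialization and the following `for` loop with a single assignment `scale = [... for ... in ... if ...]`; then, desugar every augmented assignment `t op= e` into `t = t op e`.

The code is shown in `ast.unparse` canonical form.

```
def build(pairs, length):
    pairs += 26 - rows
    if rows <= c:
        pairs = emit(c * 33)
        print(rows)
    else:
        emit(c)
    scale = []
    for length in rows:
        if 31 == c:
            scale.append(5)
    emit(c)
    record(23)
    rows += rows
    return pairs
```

Transformed code:
def build(pairs, length):
    pairs = pairs + (26 - rows)
    if rows <= c:
        pairs = emit(c * 33)
        print(rows)
    else:
        emit(c)
    scale = [5 for length in rows if 31 == c]
    emit(c)
    record(23)
    rows = rows + rows
    return pairs

8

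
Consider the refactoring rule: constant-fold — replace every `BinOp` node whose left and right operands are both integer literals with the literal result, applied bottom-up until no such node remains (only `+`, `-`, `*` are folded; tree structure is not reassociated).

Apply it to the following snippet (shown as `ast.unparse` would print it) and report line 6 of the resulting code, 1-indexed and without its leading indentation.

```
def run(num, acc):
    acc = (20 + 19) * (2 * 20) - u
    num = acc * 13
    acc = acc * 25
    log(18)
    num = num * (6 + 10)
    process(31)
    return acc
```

num = num * 16

Transformed code:
def run(num, acc):
    acc = 1560 - u
    num = acc * 13
    acc = acc * 25
    log(18)
    num = num * 16
    process(31)
    return acc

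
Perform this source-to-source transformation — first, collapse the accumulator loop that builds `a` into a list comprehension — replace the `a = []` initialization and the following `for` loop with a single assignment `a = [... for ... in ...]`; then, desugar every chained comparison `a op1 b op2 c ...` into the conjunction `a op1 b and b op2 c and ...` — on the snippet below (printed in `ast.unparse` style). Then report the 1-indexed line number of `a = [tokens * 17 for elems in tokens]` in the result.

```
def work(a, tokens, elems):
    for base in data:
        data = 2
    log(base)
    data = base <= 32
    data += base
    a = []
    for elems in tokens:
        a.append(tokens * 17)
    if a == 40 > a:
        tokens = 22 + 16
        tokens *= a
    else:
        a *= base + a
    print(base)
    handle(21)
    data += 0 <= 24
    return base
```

Transformed code:
def work(a, tokens, elems):
    for base in data:
        data = 2
    log(base)
    data = base <= 32
    data += base
    a = [tokens * 17 for elems in tokens]
    if a == 40 and 40 > a:
        tokens = 22 + 16
        tokens *= a
    else:
        a *= base + a
    print(base)
    handle(21)
    data += 0 <= 24
    return base

7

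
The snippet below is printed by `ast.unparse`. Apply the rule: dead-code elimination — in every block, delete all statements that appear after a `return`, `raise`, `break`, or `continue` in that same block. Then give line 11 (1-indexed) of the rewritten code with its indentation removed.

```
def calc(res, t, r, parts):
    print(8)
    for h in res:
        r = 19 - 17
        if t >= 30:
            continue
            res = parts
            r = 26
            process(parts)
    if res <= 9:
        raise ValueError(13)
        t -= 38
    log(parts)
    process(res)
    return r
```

Transformed code:
def calc(res, t, r, parts):
    print(8)
    for h in res:
        r = 19 - 17
        if t >= 30:
            continue
    if res <= 9:
        raise ValueError(13)
    log(parts)
    process(res)
    return r

return r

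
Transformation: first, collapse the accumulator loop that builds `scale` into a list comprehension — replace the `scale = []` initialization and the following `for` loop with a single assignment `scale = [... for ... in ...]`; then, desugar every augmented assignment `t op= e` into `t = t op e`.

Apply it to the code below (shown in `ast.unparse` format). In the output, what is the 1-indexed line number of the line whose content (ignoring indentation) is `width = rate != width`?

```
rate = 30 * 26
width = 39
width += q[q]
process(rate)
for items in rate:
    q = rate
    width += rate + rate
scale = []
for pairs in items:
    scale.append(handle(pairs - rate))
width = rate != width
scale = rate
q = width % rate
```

9

Transformed code:
rate = 30 * 26
width = 39
width = width + q[q]
process(rate)
for items in rate:
    q = rate
    width = width + (rate + rate)
scale = [handle(pairs - rate) for pairs in items]
width = rate != width
scale = rate
q = width % rate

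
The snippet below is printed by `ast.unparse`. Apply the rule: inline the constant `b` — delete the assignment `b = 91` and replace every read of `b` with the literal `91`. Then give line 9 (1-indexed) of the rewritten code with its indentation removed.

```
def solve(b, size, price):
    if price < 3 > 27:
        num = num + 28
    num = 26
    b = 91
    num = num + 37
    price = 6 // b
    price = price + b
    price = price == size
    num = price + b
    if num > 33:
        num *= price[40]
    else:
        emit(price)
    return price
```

num = price + 91

Transformed code:
def solve(b, size, price):
    if price < 3 > 27:
        num = num + 28
    num = 26
    num = num + 37
    price = 6 // 91
    price = price + 91
    price = price == size
    num = price + 91
    if num > 33:
        num *= price[40]
    else:
        emit(price)
    return price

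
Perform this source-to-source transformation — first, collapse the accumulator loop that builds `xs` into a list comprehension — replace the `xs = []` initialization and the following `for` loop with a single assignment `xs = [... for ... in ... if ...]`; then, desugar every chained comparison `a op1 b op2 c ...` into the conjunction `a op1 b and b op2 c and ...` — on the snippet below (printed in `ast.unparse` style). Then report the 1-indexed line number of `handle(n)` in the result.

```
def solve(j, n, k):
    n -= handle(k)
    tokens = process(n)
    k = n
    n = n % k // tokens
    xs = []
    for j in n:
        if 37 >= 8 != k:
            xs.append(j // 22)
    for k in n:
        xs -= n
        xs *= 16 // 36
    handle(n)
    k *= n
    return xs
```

10

Transformed code:
def solve(j, n, k):
    n -= handle(k)
    tokens = process(n)
    k = n
    n = n % k // tokens
    xs = [j // 22 for j in n if 37 >= 8 and 8 != k]
    for k in n:
        xs -= n
        xs *= 16 // 36
    handle(n)
    k *= n
    return xs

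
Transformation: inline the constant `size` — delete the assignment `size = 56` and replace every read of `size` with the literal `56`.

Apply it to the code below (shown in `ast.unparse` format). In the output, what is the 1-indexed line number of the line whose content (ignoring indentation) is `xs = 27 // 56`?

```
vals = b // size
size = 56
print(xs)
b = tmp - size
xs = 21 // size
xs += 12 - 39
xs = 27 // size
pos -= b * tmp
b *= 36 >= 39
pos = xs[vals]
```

Transformed code:
vals = b // 56
print(xs)
b = tmp - 56
xs = 21 // 56
xs += 12 - 39
xs = 27 // 56
pos -= b * tmp
b *= 36 >= 39
pos = xs[vals]

6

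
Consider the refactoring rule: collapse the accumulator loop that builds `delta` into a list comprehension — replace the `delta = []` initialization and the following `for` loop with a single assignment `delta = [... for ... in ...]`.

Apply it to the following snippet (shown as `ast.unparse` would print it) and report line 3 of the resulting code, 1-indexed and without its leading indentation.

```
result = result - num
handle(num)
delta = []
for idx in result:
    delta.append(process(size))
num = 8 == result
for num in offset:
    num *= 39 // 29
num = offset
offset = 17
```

delta = [process(size) for idx in result]

Transformed code:
result = result - num
handle(num)
delta = [process(size) for idx in result]
num = 8 == result
for num in offset:
    num *= 39 // 29
num = offset
offset = 17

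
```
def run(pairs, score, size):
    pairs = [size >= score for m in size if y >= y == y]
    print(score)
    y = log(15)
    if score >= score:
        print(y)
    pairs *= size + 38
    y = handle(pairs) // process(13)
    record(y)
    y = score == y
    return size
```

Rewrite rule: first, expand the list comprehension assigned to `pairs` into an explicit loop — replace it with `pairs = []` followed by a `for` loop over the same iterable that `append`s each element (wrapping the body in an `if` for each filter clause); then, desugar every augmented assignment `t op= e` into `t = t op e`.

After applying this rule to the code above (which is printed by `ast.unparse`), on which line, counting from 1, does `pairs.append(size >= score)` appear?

5

Transformed code:
def run(pairs, score, size):
    pairs = []
    for m in size:
        if y >= y == y:
            pairs.append(size >= score)
    print(score)
    y = log(15)
    if score >= score:
        print(y)
    pairs = pairs * (size + 38)
    y = handle(pairs) // process(13)
    record(y)
    y = score == y
    return size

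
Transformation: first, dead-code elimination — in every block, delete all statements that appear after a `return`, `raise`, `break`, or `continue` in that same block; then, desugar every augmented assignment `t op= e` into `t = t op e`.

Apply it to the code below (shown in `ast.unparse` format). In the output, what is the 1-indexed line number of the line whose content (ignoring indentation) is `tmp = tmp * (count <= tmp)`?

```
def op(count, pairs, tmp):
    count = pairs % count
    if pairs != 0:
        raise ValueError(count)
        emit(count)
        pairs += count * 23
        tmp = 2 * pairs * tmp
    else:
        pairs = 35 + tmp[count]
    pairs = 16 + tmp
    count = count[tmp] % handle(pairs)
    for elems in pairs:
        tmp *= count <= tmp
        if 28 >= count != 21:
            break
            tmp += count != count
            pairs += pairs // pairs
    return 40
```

10

Transformed code:
def op(count, pairs, tmp):
    count = pairs % count
    if pairs != 0:
        raise ValueError(count)
    else:
        pairs = 35 + tmp[count]
    pairs = 16 + tmp
    count = count[tmp] % handle(pairs)
    for elems in pairs:
        tmp = tmp * (count <= tmp)
        if 28 >= count != 21:
            break
    return 40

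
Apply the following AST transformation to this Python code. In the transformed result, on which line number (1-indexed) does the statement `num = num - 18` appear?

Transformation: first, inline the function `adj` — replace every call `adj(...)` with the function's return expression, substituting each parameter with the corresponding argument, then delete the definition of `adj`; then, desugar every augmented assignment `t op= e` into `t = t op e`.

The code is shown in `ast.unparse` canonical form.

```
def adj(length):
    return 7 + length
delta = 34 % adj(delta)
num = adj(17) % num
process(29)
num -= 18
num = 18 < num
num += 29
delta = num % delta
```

Transformed code:
delta = 34 % (7 + delta)
num = (7 + 17) % num
process(29)
num = num - 18
num = 18 < num
num = num + 29
delta = num % delta

4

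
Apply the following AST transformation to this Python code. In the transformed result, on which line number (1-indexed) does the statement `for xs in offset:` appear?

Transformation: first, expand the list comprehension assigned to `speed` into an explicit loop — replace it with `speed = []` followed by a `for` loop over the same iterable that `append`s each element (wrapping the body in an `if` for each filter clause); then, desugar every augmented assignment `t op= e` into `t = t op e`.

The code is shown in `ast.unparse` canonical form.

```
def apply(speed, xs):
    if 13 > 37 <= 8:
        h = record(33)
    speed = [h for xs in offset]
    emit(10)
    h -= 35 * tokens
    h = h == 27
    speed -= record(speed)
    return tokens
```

Transformed code:
def apply(speed, xs):
    if 13 > 37 <= 8:
        h = record(33)
    speed = []
    for xs in offset:
        speed.append(h)
    emit(10)
    h = h - 35 * tokens
    h = h == 27
    speed = speed - record(speed)
    return tokens

5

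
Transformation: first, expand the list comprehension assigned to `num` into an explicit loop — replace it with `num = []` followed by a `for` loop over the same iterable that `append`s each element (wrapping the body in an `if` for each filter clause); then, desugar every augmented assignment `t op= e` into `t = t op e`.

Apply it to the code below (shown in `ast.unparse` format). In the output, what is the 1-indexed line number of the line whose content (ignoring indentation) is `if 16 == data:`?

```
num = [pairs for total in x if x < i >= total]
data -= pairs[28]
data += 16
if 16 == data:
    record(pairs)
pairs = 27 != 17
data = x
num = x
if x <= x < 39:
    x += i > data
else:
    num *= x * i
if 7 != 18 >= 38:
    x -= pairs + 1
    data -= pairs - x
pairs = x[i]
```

Transformed code:
num = []
for total in x:
    if x < i >= total:
        num.append(pairs)
data = data - pairs[28]
data = data + 16
if 16 == data:
    record(pairs)
pairs = 27 != 17
data = x
num = x
if x <= x < 39:
    x = x + (i > data)
else:
    num = num * (x * i)
if 7 != 18 >= 38:
    x = x - (pairs + 1)
    data = data - (pairs - x)
pairs = x[i]

7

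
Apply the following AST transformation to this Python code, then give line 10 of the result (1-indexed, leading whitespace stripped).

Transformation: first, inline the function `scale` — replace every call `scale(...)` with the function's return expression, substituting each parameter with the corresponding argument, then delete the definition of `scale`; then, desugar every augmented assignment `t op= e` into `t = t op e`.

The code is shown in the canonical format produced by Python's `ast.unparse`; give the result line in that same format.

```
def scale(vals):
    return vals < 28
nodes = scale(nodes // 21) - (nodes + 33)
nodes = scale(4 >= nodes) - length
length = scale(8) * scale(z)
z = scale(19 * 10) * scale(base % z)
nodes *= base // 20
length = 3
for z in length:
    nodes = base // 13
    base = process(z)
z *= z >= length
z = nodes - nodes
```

z = z * (z >= length)

Transformed code:
nodes = (nodes // 21 < 28) - (nodes + 33)
nodes = ((4 >= nodes) < 28) - length
length = (8 < 28) * (z < 28)
z = (19 * 10 < 28) * (base % z < 28)
nodes = nodes * (base // 20)
length = 3
for z in length:
    nodes = base // 13
    base = process(z)
z = z * (z >= length)
z = nodes - nodes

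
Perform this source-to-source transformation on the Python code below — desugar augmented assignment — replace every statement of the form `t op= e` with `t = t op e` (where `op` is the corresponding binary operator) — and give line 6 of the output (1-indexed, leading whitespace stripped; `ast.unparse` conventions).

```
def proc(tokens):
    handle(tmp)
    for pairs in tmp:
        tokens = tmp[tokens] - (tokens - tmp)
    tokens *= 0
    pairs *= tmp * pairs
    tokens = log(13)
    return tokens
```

pairs = pairs * (tmp * pairs)

Transformed code:
def proc(tokens):
    handle(tmp)
    for pairs in tmp:
        tokens = tmp[tokens] - (tokens - tmp)
    tokens = tokens * 0
    pairs = pairs * (tmp * pairs)
    tokens = log(13)
    return tokens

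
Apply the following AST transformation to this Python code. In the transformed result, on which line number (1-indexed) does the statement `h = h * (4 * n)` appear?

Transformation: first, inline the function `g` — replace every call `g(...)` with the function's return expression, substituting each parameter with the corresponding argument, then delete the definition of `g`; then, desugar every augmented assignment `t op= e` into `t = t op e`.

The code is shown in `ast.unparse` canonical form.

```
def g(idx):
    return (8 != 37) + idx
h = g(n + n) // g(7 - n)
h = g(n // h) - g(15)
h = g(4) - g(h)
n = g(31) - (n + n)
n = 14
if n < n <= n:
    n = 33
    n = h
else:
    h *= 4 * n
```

10

Transformed code:
h = ((8 != 37) + (n + n)) // ((8 != 37) + (7 - n))
h = (8 != 37) + n // h - ((8 != 37) + 15)
h = (8 != 37) + 4 - ((8 != 37) + h)
n = (8 != 37) + 31 - (n + n)
n = 14
if n < n <= n:
    n = 33
    n = h
else:
    h = h * (4 * n)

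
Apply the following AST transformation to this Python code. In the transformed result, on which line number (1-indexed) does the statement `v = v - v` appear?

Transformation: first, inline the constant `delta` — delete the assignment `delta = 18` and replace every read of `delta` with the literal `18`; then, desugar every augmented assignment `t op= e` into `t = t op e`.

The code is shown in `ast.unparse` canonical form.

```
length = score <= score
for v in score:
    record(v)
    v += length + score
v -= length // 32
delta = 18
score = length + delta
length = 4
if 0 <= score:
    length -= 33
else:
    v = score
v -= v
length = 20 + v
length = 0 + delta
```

Transformed code:
length = score <= score
for v in score:
    record(v)
    v = v + (length + score)
v = v - length // 32
score = length + 18
length = 4
if 0 <= score:
    length = length - 33
else:
    v = score
v = v - v
length = 20 + v
length = 0 + 18

12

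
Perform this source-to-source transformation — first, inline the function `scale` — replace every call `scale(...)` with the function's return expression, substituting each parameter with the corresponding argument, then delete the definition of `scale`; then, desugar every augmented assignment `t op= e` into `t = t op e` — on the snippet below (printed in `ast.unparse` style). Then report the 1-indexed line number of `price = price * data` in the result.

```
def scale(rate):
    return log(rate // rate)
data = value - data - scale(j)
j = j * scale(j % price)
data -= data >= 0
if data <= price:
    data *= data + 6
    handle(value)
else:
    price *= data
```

Transformed code:
data = value - data - log(j // j)
j = j * log(j % price // (j % price))
data = data - (data >= 0)
if data <= price:
    data = data * (data + 6)
    handle(value)
else:
    price = price * data

8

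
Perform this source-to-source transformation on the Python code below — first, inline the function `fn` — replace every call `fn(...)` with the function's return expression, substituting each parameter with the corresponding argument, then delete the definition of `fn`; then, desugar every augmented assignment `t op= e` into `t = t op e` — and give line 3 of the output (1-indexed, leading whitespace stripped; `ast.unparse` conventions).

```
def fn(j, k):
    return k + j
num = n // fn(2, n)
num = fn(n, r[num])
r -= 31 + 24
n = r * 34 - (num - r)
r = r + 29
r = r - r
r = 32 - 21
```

r = r - (31 + 24)

Transformed code:
num = n // (n + 2)
num = r[num] + n
r = r - (31 + 24)
n = r * 34 - (num - r)
r = r + 29
r = r - r
r = 32 - 21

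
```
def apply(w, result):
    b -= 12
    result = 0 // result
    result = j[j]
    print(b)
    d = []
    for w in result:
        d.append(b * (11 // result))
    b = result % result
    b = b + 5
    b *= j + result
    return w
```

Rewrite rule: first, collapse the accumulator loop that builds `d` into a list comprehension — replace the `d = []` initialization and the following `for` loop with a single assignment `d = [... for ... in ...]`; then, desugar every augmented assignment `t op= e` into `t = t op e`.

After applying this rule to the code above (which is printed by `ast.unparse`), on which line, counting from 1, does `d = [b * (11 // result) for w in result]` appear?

Transformed code:
def apply(w, result):
    b = b - 12
    result = 0 // result
    result = j[j]
    print(b)
    d = [b * (11 // result) for w in result]
    b = result % result
    b = b + 5
    b = b * (j + result)
    return w

6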